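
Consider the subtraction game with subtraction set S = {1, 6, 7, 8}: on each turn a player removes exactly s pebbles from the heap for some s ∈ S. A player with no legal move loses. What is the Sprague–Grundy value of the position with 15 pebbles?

G(0) = 0
G(1) = mex{0} = 1
G(2) = mex{1} = 0
G(3) = mex{0} = 1
G(4) = mex{1} = 0
G(5) = mex{0} = 1
G(6) = mex{1,0} = 2
G(7) = mex{2,1,0} = 3
G(8) = mex{3,0,1,0} = 2
G(9) = mex{2,1,0,1} = 3
G(10) = mex{3,0,1,0} = 2
G(11) = mex{2,1,0,1} = 3
G(12) = mex{3,2,1,0} = 4
G(13) = mex{4,3,2,1} = 0
G(14) = mex{0,2,3,2} = 1
G(15) = mex{1,3,2,3} = 0

0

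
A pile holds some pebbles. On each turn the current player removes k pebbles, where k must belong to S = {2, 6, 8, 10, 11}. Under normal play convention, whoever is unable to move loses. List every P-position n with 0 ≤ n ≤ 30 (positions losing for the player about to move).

n :  0  1  2  3  4  5  6  7  8  9 10 11 12 13 14 15 16 17 18 19 20 21 22 23 24 25 26 27 28 29 30
G :  0  0  1  1  0  0  1  1  2  2  3  3  2  2  3  3  4  0  0  1  1  0  0  1  1  2  2  3  3  2  2
P-positions are exactly the n with G(n) = 0.

0, 1, 4, 5, 17, 18, 21, 22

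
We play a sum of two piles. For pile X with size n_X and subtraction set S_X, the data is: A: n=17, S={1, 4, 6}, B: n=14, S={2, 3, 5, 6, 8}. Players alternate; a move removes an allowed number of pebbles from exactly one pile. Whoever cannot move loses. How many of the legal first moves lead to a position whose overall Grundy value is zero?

1

Pile A, S = {1, 4, 6}:
n :  0  1  2  3  4  5  6  7  8  9 10 11 12 13 14 15 16 17
G :  0  1  0  1  2  0  1  0  1  2  0  1  0  1  2  0  1  0
G_A(17) = 0.
Pile B, S = {2, 3, 5, 6, 8}:
G(0) = 0
G(1) = mex{} = 0
G(2) = mex{0} = 1
G(3) = mex{0,0} = 1
G(4) = mex{1,0} = 2
G(5) = mex{1,1,0} = 2
G(6) = mex{2,1,0,0} = 3
G(7) = mex{2,2,1,0} = 3
G(8) = mex{3,2,1,1,0} = 4
G(9) = mex{3,3,2,1,0} = 4
G(10) = mex{4,3,2,2,1} = 0
G(11) = mex{4,4,3,2,1} = 0
G(12) = mex{0,4,3,3,2} = 1
G(13) = mex{0,0,4,3,2} = 1
G(14) = mex{1,0,4,4,3} = 2
G_B(14) = 2.
Combined Grundy value = 0 ⊕ 2 = 2.
A winning move leaves total XOR = 0, i.e. changes one component's Grundy value g to g ⊕ X where X is the current total.
Pile A: need g' = 0⊕2 = 2. Options: 17−1→G=1, 17−4→G=1, 17−6→G=1. Hits: 0.
Pile B: need g' = 2⊕2 = 0. Options: 14−2→G=1, 14−3→G=0, 14−5→G=4, 14−6→G=4, 14−8→G=3. Hits: 1.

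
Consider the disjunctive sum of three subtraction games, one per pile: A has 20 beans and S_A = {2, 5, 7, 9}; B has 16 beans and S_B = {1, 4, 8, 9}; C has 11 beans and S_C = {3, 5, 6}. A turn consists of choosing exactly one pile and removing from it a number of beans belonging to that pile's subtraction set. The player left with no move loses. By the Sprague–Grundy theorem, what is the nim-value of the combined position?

0

Pile A, S = {2, 5, 7, 9}:
n :  0  1  2  3  4  5  6  7  8  9 10 11 12 13 14 15 16 17 18 19 20
G :  0  0  1  1  0  2  1  3  2  2  3  3  0  4  1  0  0  1  1  2  2
G_A(20) = 2.
Pile B, S = {1, 4, 8, 9}:
G(0) = 0
G(1) = mex{0} = 1
G(2) = mex{1} = 0
G(3) = mex{0} = 1
G(4) = mex{1,0} = 2
G(5) = mex{2,1} = 0
G(6) = mex{0,0} = 1
G(7) = mex{1,1} = 0
G(8) = mex{0,2,0} = 1
G(9) = mex{1,0,1,0} = 2
G(10) = mex{2,1,0,1} = 3
G(11) = mex{3,0,1,0} = 2
G(12) = mex{2,1,2,1} = 0
G(13) = mex{0,2,0,2} = 1
G(14) = mex{1,3,1,0} = 2
G(15) = mex{2,2,0,1} = 3
G(16) = mex{3,0,1,0} = 2
G_B(16) = 2.
Pile C, S = {3, 5, 6}:
n :  0  1  2  3  4  5  6  7  8  9 10 11
G :  0  0  0  1  1  1  2  2  2  0  0  0
G_C(11) = 0.
Combined Grundy value = 2 ⊕ 2 ⊕ 0 = 0.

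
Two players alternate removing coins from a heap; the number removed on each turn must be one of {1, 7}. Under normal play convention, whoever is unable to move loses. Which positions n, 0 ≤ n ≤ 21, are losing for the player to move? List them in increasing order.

n :  0  1  2  3  4  5  6  7  8  9 10 11 12 13 14 15 16 17 18 19 20 21
G :  0  1  0  1  0  1  0  1  0  1  0  1  0  1  0  1  0  1  0  1  0  1
P-positions are exactly the n with G(n) = 0.

0, 2, 4, 6, 8, 10, 12, 14, 16, 18, 20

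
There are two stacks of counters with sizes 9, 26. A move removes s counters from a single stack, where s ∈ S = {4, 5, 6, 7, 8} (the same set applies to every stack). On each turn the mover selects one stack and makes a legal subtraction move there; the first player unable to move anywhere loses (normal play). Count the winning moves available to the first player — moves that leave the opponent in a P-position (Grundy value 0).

All stacks use S = {4, 5, 6, 7, 8}:
G(0) = 0
G(1) = mex{} = 0
G(2) = mex{} = 0
G(3) = mex{} = 0
G(4) = mex{0} = 1
G(5) = mex{0,0} = 1
G(6) = mex{0,0,0} = 1
G(7) = mex{0,0,0,0} = 1
G(8) = mex{1,0,0,0,0} = 2
G(9) = mex{1,1,0,0,0} = 2
G(10) = mex{1,1,1,0,0} = 2
G(11) = mex{1,1,1,1,0} = 2
G(12) = mex{2,1,1,1,1} = 0
G(13) = mex{2,2,1,1,1} = 0
G(14) = mex{2,2,2,1,1} = 0
G(15) = mex{2,2,2,2,1} = 0
G(16) = mex{0,2,2,2,2} = 1
G(17) = mex{0,0,2,2,2} = 1
G(18) = mex{0,0,0,2,2} = 1
G(19) = mex{0,0,0,0,2} = 1
G(20) = mex{1,0,0,0,0} = 2
G(21) = mex{1,1,0,0,0} = 2
G(22) = mex{1,1,1,0,0} = 2
G(23) = mex{1,1,1,1,0} = 2
G(24) = mex{2,1,1,1,1} = 0
G(25) = mex{2,2,1,1,1} = 0
G(26) = mex{2,2,2,1,1} = 0
Stack A: G(9) = 2.
Stack B: G(26) = 0.
Combined Grundy value = 2 ⊕ 0 = 2.
A winning move leaves total XOR = 0, i.e. changes one component's Grundy value g to g ⊕ X where X is the current total.
Stack A: need g' = 2⊕2 = 0. Options: 9−4→G=1, 9−5→G=1, 9−6→G=0, 9−7→G=0, 9−8→G=0. Hits: 3.
Stack B: need g' = 0⊕2 = 2. Options: 26−4→G=2, 26−5→G=2, 26−6→G=2, 26−7→G=1, 26−8→G=1. Hits: 3.

6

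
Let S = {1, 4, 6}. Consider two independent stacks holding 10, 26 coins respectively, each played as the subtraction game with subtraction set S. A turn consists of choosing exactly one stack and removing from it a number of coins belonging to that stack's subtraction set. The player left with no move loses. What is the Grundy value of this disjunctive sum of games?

1

All stacks use S = {1, 4, 6}:
n :  0  1  2  3  4  5  6  7  8  9 10 11 12 13 14 15 16 17 18 19 20 21 22 23 24 25 26
G :  0  1  0  1  2  0  1  0  1  2  0  1  0  1  2  0  1  0  1  2  0  1  0  1  2  0  1
Stack A: G(10) = 0.
Stack B: G(26) = 1.
Combined Grundy value = 0 ⊕ 1 = 1.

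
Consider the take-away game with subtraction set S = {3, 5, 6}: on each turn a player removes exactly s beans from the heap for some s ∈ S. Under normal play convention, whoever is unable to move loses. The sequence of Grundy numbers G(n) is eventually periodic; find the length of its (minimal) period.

G(0) = 0
G(1) = mex{} = 0
G(2) = mex{} = 0
G(3) = mex{0} = 1
G(4) = mex{0} = 1
G(5) = mex{0,0} = 1
G(6) = mex{1,0,0} = 2
G(7) = mex{1,0,0} = 2
G(8) = mex{1,1,0} = 2
G(9) = mex{2,1,1} = 0
G(10) = mex{2,1,1} = 0
G(11) = mex{2,2,1} = 0
G(12) = mex{0,2,2} = 1
G(13) = mex{0,2,2} = 1
G(14) = mex{0,0,2} = 1
G(15) = mex{1,0,0} = 2
G(16) = mex{1,0,0} = 2
G(17) = mex{1,1,0} = 2
G(18) = mex{2,1,1} = 0
G(19) = mex{2,1,1} = 0
G(n+9) = G(n) holds for n = 0,…,5 (a full window of length max(S) = 6), so the sequence is purely periodic with period 9.

9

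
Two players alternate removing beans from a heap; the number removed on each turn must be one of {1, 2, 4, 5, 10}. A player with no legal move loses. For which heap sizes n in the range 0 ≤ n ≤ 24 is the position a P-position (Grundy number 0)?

0, 3, 6, 9, 12, 15, 18, 21, 24

G(0) = 0
G(1) = mex{0} = 1
G(2) = mex{1,0} = 2
G(3) = mex{2,1} = 0
G(4) = mex{0,2,0} = 1
G(5) = mex{1,0,1,0} = 2
G(6) = mex{2,1,2,1} = 0
G(7) = mex{0,2,0,2} = 1
G(8) = mex{1,0,1,0} = 2
G(9) = mex{2,1,2,1} = 0
G(10) = mex{0,2,0,2,0} = 1
G(11) = mex{1,0,1,0,1} = 2
G(12) = mex{2,1,2,1,2} = 0
G(13) = mex{0,2,0,2,0} = 1
G(14) = mex{1,0,1,0,1} = 2
G(15) = mex{2,1,2,1,2} = 0
G(16) = mex{0,2,0,2,0} = 1
G(17) = mex{1,0,1,0,1} = 2
G(18) = mex{2,1,2,1,2} = 0
G(19) = mex{0,2,0,2,0} = 1
G(20) = mex{1,0,1,0,1} = 2
G(21) = mex{2,1,2,1,2} = 0
G(22) = mex{0,2,0,2,0} = 1
G(23) = mex{1,0,1,0,1} = 2
G(24) = mex{2,1,2,1,2} = 0
P-positions are exactly the n with G(n) = 0.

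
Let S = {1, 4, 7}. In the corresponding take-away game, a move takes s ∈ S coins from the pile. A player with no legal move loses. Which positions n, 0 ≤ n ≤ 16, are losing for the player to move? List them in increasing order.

G(0) = 0
G(1) = mex{0} = 1
G(2) = mex{1} = 0
G(3) = mex{0} = 1
G(4) = mex{1,0} = 2
G(5) = mex{2,1} = 0
G(6) = mex{0,0} = 1
G(7) = mex{1,1,0} = 2
G(8) = mex{2,2,1} = 0
G(9) = mex{0,0,0} = 1
G(10) = mex{1,1,1} = 0
G(11) = mex{0,2,2} = 1
G(12) = mex{1,0,0} = 2
G(13) = mex{2,1,1} = 0
G(14) = mex{0,0,2} = 1
G(15) = mex{1,1,0} = 2
G(16) = mex{2,2,1} = 0
P-positions are exactly the n with G(n) = 0.

0, 2, 5, 8, 10, 13, 16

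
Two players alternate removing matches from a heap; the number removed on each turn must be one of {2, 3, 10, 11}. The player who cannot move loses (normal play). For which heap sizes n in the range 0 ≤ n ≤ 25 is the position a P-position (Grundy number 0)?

G(0) = 0
G(1) = mex{} = 0
G(2) = mex{0} = 1
G(3) = mex{0,0} = 1
G(4) = mex{1,0} = 2
G(5) = mex{1,1} = 0
G(6) = mex{2,1} = 0
G(7) = mex{0,2} = 1
G(8) = mex{0,0} = 1
G(9) = mex{1,0} = 2
G(10) = mex{1,1,0} = 2
G(11) = mex{2,1,0,0} = 3
G(12) = mex{2,2,1,0} = 3
G(13) = mex{3,2,1,1} = 0
G(14) = mex{3,3,2,1} = 0
G(15) = mex{0,3,0,2} = 1
G(16) = mex{0,0,0,0} = 1
G(17) = mex{1,0,1,0} = 2
G(18) = mex{1,1,1,1} = 0
G(19) = mex{2,1,2,1} = 0
G(20) = mex{0,2,2,2} = 1
G(21) = mex{0,0,3,2} = 1
G(22) = mex{1,0,3,3} = 2
G(23) = mex{1,1,0,3} = 2
G(24) = mex{2,1,0,0} = 3
G(25) = mex{2,2,1,0} = 3
P-positions are exactly the n with G(n) = 0.

0, 1, 5, 6, 13, 14, 18, 19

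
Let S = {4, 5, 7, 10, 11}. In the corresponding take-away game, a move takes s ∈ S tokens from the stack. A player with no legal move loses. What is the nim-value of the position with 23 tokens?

2

G(0) = 0
G(1) = mex{} = 0
G(2) = mex{} = 0
G(3) = mex{} = 0
G(4) = mex{0} = 1
G(5) = mex{0,0} = 1
G(6) = mex{0,0} = 1
G(7) = mex{0,0,0} = 1
G(8) = mex{1,0,0} = 2
G(9) = mex{1,1,0} = 2
G(10) = mex{1,1,0,0} = 2
G(11) = mex{1,1,1,0,0} = 2
G(12) = mex{2,1,1,0,0} = 3
G(13) = mex{2,2,1,0,0} = 3
G(14) = mex{2,2,1,1,0} = 3
G(15) = mex{2,2,2,1,1} = 0
G(16) = mex{3,2,2,1,1} = 0
G(17) = mex{3,3,2,1,1} = 0
G(18) = mex{3,3,2,2,1} = 0
G(19) = mex{0,3,3,2,2} = 1
G(20) = mex{0,0,3,2,2} = 1
G(21) = mex{0,0,3,2,2} = 1
G(22) = mex{0,0,0,3,2} = 1
G(23) = mex{1,0,0,3,3} = 2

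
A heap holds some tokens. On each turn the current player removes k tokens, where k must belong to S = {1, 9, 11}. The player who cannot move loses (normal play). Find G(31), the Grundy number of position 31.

G(0) = 0
G(1) = mex{0} = 1
G(2) = mex{1} = 0
G(3) = mex{0} = 1
G(4) = mex{1} = 0
G(5) = mex{0} = 1
G(6) = mex{1} = 0
G(7) = mex{0} = 1
G(8) = mex{1} = 0
G(9) = mex{0,0} = 1
G(10) = mex{1,1} = 0
G(11) = mex{0,0,0} = 1
G(12) = mex{1,1,1} = 0
G(13) = mex{0,0,0} = 1
G(14) = mex{1,1,1} = 0
G(15) = mex{0,0,0} = 1
G(16) = mex{1,1,1} = 0
G(17) = mex{0,0,0} = 1
G(18) = mex{1,1,1} = 0
G(19) = mex{0,0,0} = 1
G(20) = mex{1,1,1} = 0
G(21) = mex{0,0,0} = 1
G(22) = mex{1,1,1} = 0
G(23) = mex{0,0,0} = 1
G(24) = mex{1,1,1} = 0
G(25) = mex{0,0,0} = 1
G(26) = mex{1,1,1} = 0
G(27) = mex{0,0,0} = 1
G(28) = mex{1,1,1} = 0
G(29) = mex{0,0,0} = 1
G(30) = mex{1,1,1} = 0
G(31) = mex{0,0,0} = 1

1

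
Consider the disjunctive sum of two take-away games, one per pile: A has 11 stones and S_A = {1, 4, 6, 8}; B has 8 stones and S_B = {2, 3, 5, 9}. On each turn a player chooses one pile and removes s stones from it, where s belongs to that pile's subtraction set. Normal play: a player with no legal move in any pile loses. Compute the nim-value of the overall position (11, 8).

Pile A, S = {1, 4, 6, 8}:
G(0) = 0
G(1) = mex{0} = 1
G(2) = mex{1} = 0
G(3) = mex{0} = 1
G(4) = mex{1,0} = 2
G(5) = mex{2,1} = 0
G(6) = mex{0,0,0} = 1
G(7) = mex{1,1,1} = 0
G(8) = mex{0,2,0,0} = 1
G(9) = mex{1,0,1,1} = 2
G(10) = mex{2,1,2,0} = 3
G(11) = mex{3,0,0,1} = 2
G_A(11) = 2.
Pile B, S = {2, 3, 5, 9}:
G(0) = 0
G(1) = mex{} = 0
G(2) = mex{0} = 1
G(3) = mex{0,0} = 1
G(4) = mex{1,0} = 2
G(5) = mex{1,1,0} = 2
G(6) = mex{2,1,0} = 3
G(7) = mex{2,2,1} = 0
G(8) = mex{3,2,1} = 0
G_B(8) = 0.
Combined Grundy value = 2 ⊕ 0 = 2.

2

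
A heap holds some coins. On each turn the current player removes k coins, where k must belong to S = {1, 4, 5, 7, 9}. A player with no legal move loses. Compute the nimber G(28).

2

G(0) = 0
G(1) = mex{0} = 1
G(2) = mex{1} = 0
G(3) = mex{0} = 1
G(4) = mex{1,0} = 2
G(5) = mex{2,1,0} = 3
G(6) = mex{3,0,1} = 2
G(7) = mex{2,1,0,0} = 3
G(8) = mex{3,2,1,1} = 0
G(9) = mex{0,3,2,0,0} = 1
G(10) = mex{1,2,3,1,1} = 0
G(11) = mex{0,3,2,2,0} = 1
G(12) = mex{1,0,3,3,1} = 2
G(13) = mex{2,1,0,2,2} = 3
G(14) = mex{3,0,1,3,3} = 2
G(15) = mex{2,1,0,0,2} = 3
G(16) = mex{3,2,1,1,3} = 0
G(17) = mex{0,3,2,0,0} = 1
G(18) = mex{1,2,3,1,1} = 0
G(19) = mex{0,3,2,2,0} = 1
G(20) = mex{1,0,3,3,1} = 2
G(21) = mex{2,1,0,2,2} = 3
G(22) = mex{3,0,1,3,3} = 2
G(23) = mex{2,1,0,0,2} = 3
G(24) = mex{3,2,1,1,3} = 0
G(25) = mex{0,3,2,0,0} = 1
G(26) = mex{1,2,3,1,1} = 0
G(27) = mex{0,3,2,2,0} = 1
G(28) = mex{1,0,3,3,1} = 2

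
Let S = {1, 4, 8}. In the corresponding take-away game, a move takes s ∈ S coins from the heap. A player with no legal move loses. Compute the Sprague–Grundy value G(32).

1

n :  0  1  2  3  4  5  6  7  8  9 10 11 12 13 14 15 16 17 18 19 20 21 22 23 24 25 26 27 28 29 30 31 32
G :  0  1  0  1  2  0  1  0  1  2  3  2  0  1  0  1  2  0  1  0  1  2  3  2  0  1  0  1  2  0  1  0  1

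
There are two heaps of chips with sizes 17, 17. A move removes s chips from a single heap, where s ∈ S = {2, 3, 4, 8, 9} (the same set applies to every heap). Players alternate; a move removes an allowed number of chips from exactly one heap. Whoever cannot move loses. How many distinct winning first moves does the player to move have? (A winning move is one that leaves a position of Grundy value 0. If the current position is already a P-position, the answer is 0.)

0

All heaps use S = {2, 3, 4, 8, 9}:
n :  0  1  2  3  4  5  6  7  8  9 10 11 12 13 14 15 16 17
G :  0  0  1  1  2  2  0  0  1  1  2  2  0  0  1  1  2  2
Heap A: G(17) = 2.
Heap B: G(17) = 2.
Combined Grundy value = 2 ⊕ 2 = 0.
A winning move leaves total XOR = 0, i.e. changes one component's Grundy value g to g ⊕ X where X is the current total.
Heap A: target g' = 2⊕0 = 2, but every legal move changes the Grundy value (mex property), so 0 moves.
Heap B: target g' = 2⊕0 = 2, but every legal move changes the Grundy value (mex property), so 0 moves.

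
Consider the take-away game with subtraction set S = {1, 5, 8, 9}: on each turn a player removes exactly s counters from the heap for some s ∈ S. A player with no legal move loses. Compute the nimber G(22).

G(0) = 0
G(1) = mex{0} = 1
G(2) = mex{1} = 0
G(3) = mex{0} = 1
G(4) = mex{1} = 0
G(5) = mex{0,0} = 1
G(6) = mex{1,1} = 0
G(7) = mex{0,0} = 1
G(8) = mex{1,1,0} = 2
G(9) = mex{2,0,1,0} = 3
G(10) = mex{3,1,0,1} = 2
G(11) = mex{2,0,1,0} = 3
G(12) = mex{3,1,0,1} = 2
G(13) = mex{2,2,1,0} = 3
G(14) = mex{3,3,0,1} = 2
G(15) = mex{2,2,1,0} = 3
G(16) = mex{3,3,2,1} = 0
G(17) = mex{0,2,3,2} = 1
G(18) = mex{1,3,2,3} = 0
G(19) = mex{0,2,3,2} = 1
G(20) = mex{1,3,2,3} = 0
G(21) = mex{0,0,3,2} = 1
G(22) = mex{1,1,2,3} = 0

0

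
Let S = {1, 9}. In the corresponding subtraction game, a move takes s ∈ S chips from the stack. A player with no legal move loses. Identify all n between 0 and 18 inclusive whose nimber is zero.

0, 2, 4, 6, 8, 10, 12, 14, 16, 18

n :  0  1  2  3  4  5  6  7  8  9 10 11 12 13 14 15 16 17 18
G :  0  1  0  1  0  1  0  1  0  1  0  1  0  1  0  1  0  1  0
P-positions are exactly the n with G(n) = 0.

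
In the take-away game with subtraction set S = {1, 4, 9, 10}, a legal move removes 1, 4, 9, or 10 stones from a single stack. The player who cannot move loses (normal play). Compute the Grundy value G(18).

0

G(0) = 0
G(1) = mex{0} = 1
G(2) = mex{1} = 0
G(3) = mex{0} = 1
G(4) = mex{1,0} = 2
G(5) = mex{2,1} = 0
G(6) = mex{0,0} = 1
G(7) = mex{1,1} = 0
G(8) = mex{0,2} = 1
G(9) = mex{1,0,0} = 2
G(10) = mex{2,1,1,0} = 3
G(11) = mex{3,0,0,1} = 2
G(12) = mex{2,1,1,0} = 3
G(13) = mex{3,2,2,1} = 0
G(14) = mex{0,3,0,2} = 1
G(15) = mex{1,2,1,0} = 3
G(16) = mex{3,3,0,1} = 2
G(17) = mex{2,0,1,0} = 3
G(18) = mex{3,1,2,1} = 0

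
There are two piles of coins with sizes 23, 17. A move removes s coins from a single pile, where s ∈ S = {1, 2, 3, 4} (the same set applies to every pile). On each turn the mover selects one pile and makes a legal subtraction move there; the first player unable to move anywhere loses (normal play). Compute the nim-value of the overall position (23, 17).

All piles use S = {1, 2, 3, 4}:
G(0) = 0
G(1) = mex{0} = 1
G(2) = mex{1,0} = 2
G(3) = mex{2,1,0} = 3
G(4) = mex{3,2,1,0} = 4
G(5) = mex{4,3,2,1} = 0
G(6) = mex{0,4,3,2} = 1
G(7) = mex{1,0,4,3} = 2
G(8) = mex{2,1,0,4} = 3
G(9) = mex{3,2,1,0} = 4
G(10) = mex{4,3,2,1} = 0
G(11) = mex{0,4,3,2} = 1
G(12) = mex{1,0,4,3} = 2
G(13) = mex{2,1,0,4} = 3
G(14) = mex{3,2,1,0} = 4
G(15) = mex{4,3,2,1} = 0
G(16) = mex{0,4,3,2} = 1
G(17) = mex{1,0,4,3} = 2
G(18) = mex{2,1,0,4} = 3
G(19) = mex{3,2,1,0} = 4
G(20) = mex{4,3,2,1} = 0
G(21) = mex{0,4,3,2} = 1
G(22) = mex{1,0,4,3} = 2
G(23) = mex{2,1,0,4} = 3
Pile A: G(23) = 3.
Pile B: G(17) = 2.
Combined Grundy value = 3 ⊕ 2 = 1.

1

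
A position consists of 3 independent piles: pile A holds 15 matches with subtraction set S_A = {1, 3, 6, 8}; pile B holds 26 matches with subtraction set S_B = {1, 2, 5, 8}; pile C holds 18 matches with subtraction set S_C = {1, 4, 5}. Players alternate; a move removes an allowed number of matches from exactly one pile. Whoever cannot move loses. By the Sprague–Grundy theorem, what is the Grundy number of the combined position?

0

Pile A, S = {1, 3, 6, 8}:
G(0) = 0
G(1) = mex{0} = 1
G(2) = mex{1} = 0
G(3) = mex{0,0} = 1
G(4) = mex{1,1} = 0
G(5) = mex{0,0} = 1
G(6) = mex{1,1,0} = 2
G(7) = mex{2,0,1} = 3
G(8) = mex{3,1,0,0} = 2
G(9) = mex{2,2,1,1} = 0
G(10) = mex{0,3,0,0} = 1
G(11) = mex{1,2,1,1} = 0
G(12) = mex{0,0,2,0} = 1
G(13) = mex{1,1,3,1} = 0
G(14) = mex{0,0,2,2} = 1
G(15) = mex{1,1,0,3} = 2
G_A(15) = 2.
Pile B, S = {1, 2, 5, 8}:
n :  0  1  2  3  4  5  6  7  8  9 10 11 12 13 14 15 16 17 18 19 20 21 22 23 24 25 26
G :  0  1  2  0  1  2  0  1  2  0  1  2  0  1  2  0  1  2  0  1  2  0  1  2  0  1  2
G_B(26) = 2.
Pile C, S = {1, 4, 5}:
n :  0  1  2  3  4  5  6  7  8  9 10 11 12 13 14 15 16 17 18
G :  0  1  0  1  2  3  2  3  0  1  0  1  2  3  2  3  0  1  0
G_C(18) = 0.
Combined Grundy value = 2 ⊕ 2 ⊕ 0 = 0.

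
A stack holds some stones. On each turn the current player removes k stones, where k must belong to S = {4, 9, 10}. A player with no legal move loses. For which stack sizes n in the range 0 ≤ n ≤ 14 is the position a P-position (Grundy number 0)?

0, 1, 2, 3, 8, 14

G(0) = 0
G(1) = mex{} = 0
G(2) = mex{} = 0
G(3) = mex{} = 0
G(4) = mex{0} = 1
G(5) = mex{0} = 1
G(6) = mex{0} = 1
G(7) = mex{0} = 1
G(8) = mex{1} = 0
G(9) = mex{1,0} = 2
G(10) = mex{1,0,0} = 2
G(11) = mex{1,0,0} = 2
G(12) = mex{0,0,0} = 1
G(13) = mex{2,1,0} = 3
G(14) = mex{2,1,1} = 0
P-positions are exactly the n with G(n) = 0.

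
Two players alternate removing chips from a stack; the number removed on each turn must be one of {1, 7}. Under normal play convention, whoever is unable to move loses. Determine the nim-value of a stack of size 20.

n :  0  1  2  3  4  5  6  7  8  9 10 11 12 13 14 15 16 17 18 19 20
G :  0  1  0  1  0  1  0  1  0  1  0  1  0  1  0  1  0  1  0  1  0

0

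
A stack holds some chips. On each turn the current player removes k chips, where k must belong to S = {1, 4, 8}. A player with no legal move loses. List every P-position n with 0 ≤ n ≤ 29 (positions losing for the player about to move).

0, 2, 5, 7, 12, 14, 17, 19, 24, 26, 29

n :  0  1  2  3  4  5  6  7  8  9 10 11 12 13 14 15 16 17 18 19 20 21 22 23 24 25 26 27 28 29
G :  0  1  0  1  2  0  1  0  1  2  3  2  0  1  0  1  2  0  1  0  1  2  3  2  0  1  0  1  2  0
P-positions are exactly the n with G(n) = 0.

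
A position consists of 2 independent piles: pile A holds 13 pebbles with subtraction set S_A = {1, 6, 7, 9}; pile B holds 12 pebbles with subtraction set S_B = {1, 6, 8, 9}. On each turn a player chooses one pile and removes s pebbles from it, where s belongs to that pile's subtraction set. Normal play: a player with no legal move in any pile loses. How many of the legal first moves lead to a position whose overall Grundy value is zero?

2

Pile A, S = {1, 6, 7, 9}:
G(0) = 0
G(1) = mex{0} = 1
G(2) = mex{1} = 0
G(3) = mex{0} = 1
G(4) = mex{1} = 0
G(5) = mex{0} = 1
G(6) = mex{1,0} = 2
G(7) = mex{2,1,0} = 3
G(8) = mex{3,0,1} = 2
G(9) = mex{2,1,0,0} = 3
G(10) = mex{3,0,1,1} = 2
G(11) = mex{2,1,0,0} = 3
G(12) = mex{3,2,1,1} = 0
G(13) = mex{0,3,2,0} = 1
G_A(13) = 1.
Pile B, S = {1, 6, 8, 9}:
n :  0  1  2  3  4  5  6  7  8  9 10 11 12
G :  0  1  0  1  0  1  2  0  1  2  3  2  3
G_B(12) = 3.
Combined Grundy value = 1 ⊕ 3 = 2.
A winning move leaves total XOR = 0, i.e. changes one component's Grundy value g to g ⊕ X where X is the current total.
Pile A: need g' = 1⊕2 = 3. Options: 13−1→G=0, 13−6→G=3, 13−7→G=2, 13−9→G=0. Hits: 1.
Pile B: need g' = 3⊕2 = 1. Options: 12−1→G=2, 12−6→G=2, 12−8→G=0, 12−9→G=1. Hits: 1.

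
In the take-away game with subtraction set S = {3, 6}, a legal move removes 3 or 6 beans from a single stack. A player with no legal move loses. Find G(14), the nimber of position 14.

1

G(0) = 0
G(1) = mex{} = 0
G(2) = mex{} = 0
G(3) = mex{0} = 1
G(4) = mex{0} = 1
G(5) = mex{0} = 1
G(6) = mex{1,0} = 2
G(7) = mex{1,0} = 2
G(8) = mex{1,0} = 2
G(9) = mex{2,1} = 0
G(10) = mex{2,1} = 0
G(11) = mex{2,1} = 0
G(12) = mex{0,2} = 1
G(13) = mex{0,2} = 1
G(14) = mex{0,2} = 1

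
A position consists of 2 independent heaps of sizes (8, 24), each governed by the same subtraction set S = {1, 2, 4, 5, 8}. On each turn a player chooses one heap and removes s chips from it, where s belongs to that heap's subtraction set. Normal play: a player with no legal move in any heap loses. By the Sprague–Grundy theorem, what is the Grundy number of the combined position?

2

All heaps use S = {1, 2, 4, 5, 8}:
n :  0  1  2  3  4  5  6  7  8  9 10 11 12 13 14 15 16 17 18 19 20 21 22 23 24
G :  0  1  2  0  1  2  0  1  2  0  1  2  0  1  2  0  1  2  0  1  2  0  1  2  0
Heap A: G(8) = 2.
Heap B: G(24) = 0.
Combined Grundy value = 2 ⊕ 0 = 2.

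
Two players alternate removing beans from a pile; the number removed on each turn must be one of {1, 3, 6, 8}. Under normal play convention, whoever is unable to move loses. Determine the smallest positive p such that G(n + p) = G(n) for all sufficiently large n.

9

n :  0  1  2  3  4  5  6  7  8  9 10 11 12 13 14 15 16 17 18 19
G :  0  1  0  1  0  1  2  3  2  0  1  0  1  0  1  2  3  2  0  1
G(n+9) = G(n) holds for n = 0,…,7 (a full window of length max(S) = 8), so the sequence is purely periodic with period 9.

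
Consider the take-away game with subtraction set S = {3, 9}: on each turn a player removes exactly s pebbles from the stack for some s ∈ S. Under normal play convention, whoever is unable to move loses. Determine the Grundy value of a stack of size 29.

G(0) = 0
G(1) = mex{} = 0
G(2) = mex{} = 0
G(3) = mex{0} = 1
G(4) = mex{0} = 1
G(5) = mex{0} = 1
G(6) = mex{1} = 0
G(7) = mex{1} = 0
G(8) = mex{1} = 0
G(9) = mex{0,0} = 1
G(10) = mex{0,0} = 1
G(11) = mex{0,0} = 1
G(12) = mex{1,1} = 0
G(13) = mex{1,1} = 0
G(14) = mex{1,1} = 0
G(15) = mex{0,0} = 1
G(16) = mex{0,0} = 1
G(17) = mex{0,0} = 1
G(18) = mex{1,1} = 0
G(19) = mex{1,1} = 0
G(20) = mex{1,1} = 0
G(21) = mex{0,0} = 1
G(22) = mex{0,0} = 1
G(23) = mex{0,0} = 1
G(24) = mex{1,1} = 0
G(25) = mex{1,1} = 0
G(26) = mex{1,1} = 0
G(27) = mex{0,0} = 1
G(28) = mex{0,0} = 1
G(29) = mex{0,0} = 1

1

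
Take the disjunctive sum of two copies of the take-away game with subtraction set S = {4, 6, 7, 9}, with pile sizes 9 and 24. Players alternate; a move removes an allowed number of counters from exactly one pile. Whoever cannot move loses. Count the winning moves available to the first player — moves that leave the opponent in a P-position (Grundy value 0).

All piles use S = {4, 6, 7, 9}:
G(0) = 0
G(1) = mex{} = 0
G(2) = mex{} = 0
G(3) = mex{} = 0
G(4) = mex{0} = 1
G(5) = mex{0} = 1
G(6) = mex{0,0} = 1
G(7) = mex{0,0,0} = 1
G(8) = mex{1,0,0} = 2
G(9) = mex{1,0,0,0} = 2
G(10) = mex{1,1,0,0} = 2
G(11) = mex{1,1,1,0} = 2
G(12) = mex{2,1,1,0} = 3
G(13) = mex{2,1,1,1} = 0
G(14) = mex{2,2,1,1} = 0
G(15) = mex{2,2,2,1} = 0
G(16) = mex{3,2,2,1} = 0
G(17) = mex{0,2,2,2} = 1
G(18) = mex{0,3,2,2} = 1
G(19) = mex{0,0,3,2} = 1
G(20) = mex{0,0,0,2} = 1
G(21) = mex{1,0,0,3} = 2
G(22) = mex{1,0,0,0} = 2
G(23) = mex{1,1,0,0} = 2
G(24) = mex{1,1,1,0} = 2
Pile A: G(9) = 2.
Pile B: G(24) = 2.
Combined Grundy value = 2 ⊕ 2 = 0.
A winning move leaves total XOR = 0, i.e. changes one component's Grundy value g to g ⊕ X where X is the current total.
Pile A: target g' = 2⊕0 = 2, but every legal move changes the Grundy value (mex property), so 0 moves.
Pile B: target g' = 2⊕0 = 2, but every legal move changes the Grundy value (mex property), so 0 moves.

0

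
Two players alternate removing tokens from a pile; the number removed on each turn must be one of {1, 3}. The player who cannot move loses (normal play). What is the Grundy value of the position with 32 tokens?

0

n :  0  1  2  3  4  5  6  7  8  9 10 11 12 13 14 15 16 17 18 19 20 21 22 23 24 25 26 27 28 29 30 31 32
G :  0  1  0  1  0  1  0  1  0  1  0  1  0  1  0  1  0  1  0  1  0  1  0  1  0  1  0  1  0  1  0  1  0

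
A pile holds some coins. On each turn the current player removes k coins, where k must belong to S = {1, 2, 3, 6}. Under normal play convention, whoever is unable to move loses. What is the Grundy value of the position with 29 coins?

1

n :  0  1  2  3  4  5  6  7  8  9 10 11 12 13 14 15 16 17 18 19 20 21 22 23 24 25 26 27 28 29
G :  0  1  2  3  0  1  2  3  0  1  2  3  0  1  2  3  0  1  2  3  0  1  2  3  0  1  2  3  0  1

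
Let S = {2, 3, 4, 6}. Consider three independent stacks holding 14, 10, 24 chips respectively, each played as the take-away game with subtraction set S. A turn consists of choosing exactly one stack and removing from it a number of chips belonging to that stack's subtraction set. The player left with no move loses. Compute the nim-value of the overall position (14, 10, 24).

2

All stacks use S = {2, 3, 4, 6}:
G(0) = 0
G(1) = mex{} = 0
G(2) = mex{0} = 1
G(3) = mex{0,0} = 1
G(4) = mex{1,0,0} = 2
G(5) = mex{1,1,0} = 2
G(6) = mex{2,1,1,0} = 3
G(7) = mex{2,2,1,0} = 3
G(8) = mex{3,2,2,1} = 0
G(9) = mex{3,3,2,1} = 0
G(10) = mex{0,3,3,2} = 1
G(11) = mex{0,0,3,2} = 1
G(12) = mex{1,0,0,3} = 2
G(13) = mex{1,1,0,3} = 2
G(14) = mex{2,1,1,0} = 3
G(15) = mex{2,2,1,0} = 3
G(16) = mex{3,2,2,1} = 0
G(17) = mex{3,3,2,1} = 0
G(18) = mex{0,3,3,2} = 1
G(19) = mex{0,0,3,2} = 1
G(20) = mex{1,0,0,3} = 2
G(21) = mex{1,1,0,3} = 2
G(22) = mex{2,1,1,0} = 3
G(23) = mex{2,2,1,0} = 3
G(24) = mex{3,2,2,1} = 0
Stack A: G(14) = 3.
Stack B: G(10) = 1.
Stack C: G(24) = 0.
Combined Grundy value = 3 ⊕ 1 ⊕ 0 = 2.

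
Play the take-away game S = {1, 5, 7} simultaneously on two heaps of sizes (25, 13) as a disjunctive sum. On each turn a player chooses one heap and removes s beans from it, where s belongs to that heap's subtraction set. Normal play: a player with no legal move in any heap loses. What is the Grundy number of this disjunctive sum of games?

All heaps use S = {1, 5, 7}:
G(0) = 0
G(1) = mex{0} = 1
G(2) = mex{1} = 0
G(3) = mex{0} = 1
G(4) = mex{1} = 0
G(5) = mex{0,0} = 1
G(6) = mex{1,1} = 0
G(7) = mex{0,0,0} = 1
G(8) = mex{1,1,1} = 0
G(9) = mex{0,0,0} = 1
G(10) = mex{1,1,1} = 0
G(11) = mex{0,0,0} = 1
G(12) = mex{1,1,1} = 0
G(13) = mex{0,0,0} = 1
G(14) = mex{1,1,1} = 0
G(15) = mex{0,0,0} = 1
G(16) = mex{1,1,1} = 0
G(17) = mex{0,0,0} = 1
G(18) = mex{1,1,1} = 0
G(19) = mex{0,0,0} = 1
G(20) = mex{1,1,1} = 0
G(21) = mex{0,0,0} = 1
G(22) = mex{1,1,1} = 0
G(23) = mex{0,0,0} = 1
G(24) = mex{1,1,1} = 0
G(25) = mex{0,0,0} = 1
Heap A: G(25) = 1.
Heap B: G(13) = 1.
Combined Grundy value = 1 ⊕ 1 = 0.

0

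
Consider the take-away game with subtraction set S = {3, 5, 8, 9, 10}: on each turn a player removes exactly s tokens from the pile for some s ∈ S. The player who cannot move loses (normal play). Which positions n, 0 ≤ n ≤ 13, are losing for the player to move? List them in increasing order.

0, 1, 2, 13

n :  0  1  2  3  4  5  6  7  8  9 10 11 12 13
G :  0  0  0  1  1  1  2  2  2  3  3  3  4  0
P-positions are exactly the n with G(n) = 0.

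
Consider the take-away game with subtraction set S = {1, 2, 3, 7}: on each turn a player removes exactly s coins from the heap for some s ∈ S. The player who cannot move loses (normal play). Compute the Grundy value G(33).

n :  0  1  2  3  4  5  6  7  8  9 10 11 12 13 14 15 16 17 18 19 20 21 22 23 24 25 26 27 28 29 30 31 32 33
G :  0  1  2  3  0  1  2  3  0  1  2  3  0  1  2  3  0  1  2  3  0  1  2  3  0  1  2  3  0  1  2  3  0  1

1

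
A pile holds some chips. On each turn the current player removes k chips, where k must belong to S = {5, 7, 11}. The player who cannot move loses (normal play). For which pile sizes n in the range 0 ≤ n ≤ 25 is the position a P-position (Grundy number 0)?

0, 1, 2, 3, 4, 16, 17, 18, 19, 20

G(0) = 0
G(1) = mex{} = 0
G(2) = mex{} = 0
G(3) = mex{} = 0
G(4) = mex{} = 0
G(5) = mex{0} = 1
G(6) = mex{0} = 1
G(7) = mex{0,0} = 1
G(8) = mex{0,0} = 1
G(9) = mex{0,0} = 1
G(10) = mex{1,0} = 2
G(11) = mex{1,0,0} = 2
G(12) = mex{1,1,0} = 2
G(13) = mex{1,1,0} = 2
G(14) = mex{1,1,0} = 2
G(15) = mex{2,1,0} = 3
G(16) = mex{2,1,1} = 0
G(17) = mex{2,2,1} = 0
G(18) = mex{2,2,1} = 0
G(19) = mex{2,2,1} = 0
G(20) = mex{3,2,1} = 0
G(21) = mex{0,2,2} = 1
G(22) = mex{0,3,2} = 1
G(23) = mex{0,0,2} = 1
G(24) = mex{0,0,2} = 1
G(25) = mex{0,0,2} = 1
P-positions are exactly the n with G(n) = 0.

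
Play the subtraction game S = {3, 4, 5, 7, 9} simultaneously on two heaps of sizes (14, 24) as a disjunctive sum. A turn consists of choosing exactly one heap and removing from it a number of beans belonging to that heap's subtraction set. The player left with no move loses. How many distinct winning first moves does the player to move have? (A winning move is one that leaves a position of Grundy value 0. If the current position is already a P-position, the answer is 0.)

All heaps use S = {3, 4, 5, 7, 9}:
G(0) = 0
G(1) = mex{} = 0
G(2) = mex{} = 0
G(3) = mex{0} = 1
G(4) = mex{0,0} = 1
G(5) = mex{0,0,0} = 1
G(6) = mex{1,0,0} = 2
G(7) = mex{1,1,0,0} = 2
G(8) = mex{1,1,1,0} = 2
G(9) = mex{2,1,1,0,0} = 3
G(10) = mex{2,2,1,1,0} = 3
G(11) = mex{2,2,2,1,0} = 3
G(12) = mex{3,2,2,1,1} = 0
G(13) = mex{3,3,2,2,1} = 0
G(14) = mex{3,3,3,2,1} = 0
G(15) = mex{0,3,3,2,2} = 1
G(16) = mex{0,0,3,3,2} = 1
G(17) = mex{0,0,0,3,2} = 1
G(18) = mex{1,0,0,3,3} = 2
G(19) = mex{1,1,0,0,3} = 2
G(20) = mex{1,1,1,0,3} = 2
G(21) = mex{2,1,1,0,0} = 3
G(22) = mex{2,2,1,1,0} = 3
G(23) = mex{2,2,2,1,0} = 3
G(24) = mex{3,2,2,1,1} = 0
Heap A: G(14) = 0.
Heap B: G(24) = 0.
Combined Grundy value = 0 ⊕ 0 = 0.
A winning move leaves total XOR = 0, i.e. changes one component's Grundy value g to g ⊕ X where X is the current total.
Heap A: target g' = 0⊕0 = 0, but every legal move changes the Grundy value (mex property), so 0 moves.
Heap B: target g' = 0⊕0 = 0, but every legal move changes the Grundy value (mex property), so 0 moves.

0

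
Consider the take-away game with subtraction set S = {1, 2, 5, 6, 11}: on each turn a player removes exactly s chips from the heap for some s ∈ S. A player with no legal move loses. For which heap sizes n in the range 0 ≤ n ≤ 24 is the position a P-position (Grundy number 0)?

G(0) = 0
G(1) = mex{0} = 1
G(2) = mex{1,0} = 2
G(3) = mex{2,1} = 0
G(4) = mex{0,2} = 1
G(5) = mex{1,0,0} = 2
G(6) = mex{2,1,1,0} = 3
G(7) = mex{3,2,2,1} = 0
G(8) = mex{0,3,0,2} = 1
G(9) = mex{1,0,1,0} = 2
G(10) = mex{2,1,2,1} = 0
G(11) = mex{0,2,3,2,0} = 1
G(12) = mex{1,0,0,3,1} = 2
G(13) = mex{2,1,1,0,2} = 3
G(14) = mex{3,2,2,1,0} = 4
G(15) = mex{4,3,0,2,1} = 5
G(16) = mex{5,4,1,0,2} = 3
G(17) = mex{3,5,2,1,3} = 0
G(18) = mex{0,3,3,2,0} = 1
G(19) = mex{1,0,4,3,1} = 2
G(20) = mex{2,1,5,4,2} = 0
G(21) = mex{0,2,3,5,0} = 1
G(22) = mex{1,0,0,3,1} = 2
G(23) = mex{2,1,1,0,2} = 3
G(24) = mex{3,2,2,1,3} = 0
P-positions are exactly the n with G(n) = 0.

0, 3, 7, 10, 17, 20, 24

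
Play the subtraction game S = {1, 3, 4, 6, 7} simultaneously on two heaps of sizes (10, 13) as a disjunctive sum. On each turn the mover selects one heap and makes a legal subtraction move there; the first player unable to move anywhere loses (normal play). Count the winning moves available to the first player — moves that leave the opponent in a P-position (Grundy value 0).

3

All heaps use S = {1, 3, 4, 6, 7}:
n :  0  1  2  3  4  5  6  7  8  9 10 11 12 13
G :  0  1  0  1  2  3  2  3  4  5  0  1  0  1
Heap A: G(10) = 0.
Heap B: G(13) = 1.
Combined Grundy value = 0 ⊕ 1 = 1.
A winning move leaves total XOR = 0, i.e. changes one component's Grundy value g to g ⊕ X where X is the current total.
Heap A: need g' = 0⊕1 = 1. Options: 10−1→G=5, 10−3→G=3, 10−4→G=2, 10−6→G=2, 10−7→G=1. Hits: 1.
Heap B: need g' = 1⊕1 = 0. Options: 13−1→G=0, 13−3→G=0, 13−4→G=5, 13−6→G=3, 13−7→G=2. Hits: 2.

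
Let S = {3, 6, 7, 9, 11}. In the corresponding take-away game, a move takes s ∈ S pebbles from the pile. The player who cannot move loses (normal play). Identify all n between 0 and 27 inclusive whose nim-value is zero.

G(0) = 0
G(1) = mex{} = 0
G(2) = mex{} = 0
G(3) = mex{0} = 1
G(4) = mex{0} = 1
G(5) = mex{0} = 1
G(6) = mex{1,0} = 2
G(7) = mex{1,0,0} = 2
G(8) = mex{1,0,0} = 2
G(9) = mex{2,1,0,0} = 3
G(10) = mex{2,1,1,0} = 3
G(11) = mex{2,1,1,0,0} = 3
G(12) = mex{3,2,1,1,0} = 4
G(13) = mex{3,2,2,1,0} = 4
G(14) = mex{3,2,2,1,1} = 0
G(15) = mex{4,3,2,2,1} = 0
G(16) = mex{4,3,3,2,1} = 0
G(17) = mex{0,3,3,2,2} = 1
G(18) = mex{0,4,3,3,2} = 1
G(19) = mex{0,4,4,3,2} = 1
G(20) = mex{1,0,4,3,3} = 2
G(21) = mex{1,0,0,4,3} = 2
G(22) = mex{1,0,0,4,3} = 2
G(23) = mex{2,1,0,0,4} = 3
G(24) = mex{2,1,1,0,4} = 3
G(25) = mex{2,1,1,0,0} = 3
G(26) = mex{3,2,1,1,0} = 4
G(27) = mex{3,2,2,1,0} = 4
P-positions are exactly the n with G(n) = 0.

0, 1, 2, 14, 15, 16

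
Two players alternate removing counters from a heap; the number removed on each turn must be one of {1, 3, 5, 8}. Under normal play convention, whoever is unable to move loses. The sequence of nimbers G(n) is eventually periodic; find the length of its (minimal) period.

13

n :  0  1  2  3  4  5  6  7  8  9 10 11 12 13 14 15 16 17 18 19 20 21 22 23 24 25 26 27
G :  0  1  0  1  0  1  0  1  2  3  2  3  2  0  1  0  1  0  1  0  1  2  3  2  3  2  0  1
G(n+13) = G(n) holds for n = 0,…,7 (a full window of length max(S) = 8), so the sequence is purely periodic with period 13.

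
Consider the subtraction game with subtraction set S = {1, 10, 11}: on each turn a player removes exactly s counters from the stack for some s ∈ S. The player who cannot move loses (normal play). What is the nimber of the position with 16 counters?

G(0) = 0
G(1) = mex{0} = 1
G(2) = mex{1} = 0
G(3) = mex{0} = 1
G(4) = mex{1} = 0
G(5) = mex{0} = 1
G(6) = mex{1} = 0
G(7) = mex{0} = 1
G(8) = mex{1} = 0
G(9) = mex{0} = 1
G(10) = mex{1,0} = 2
G(11) = mex{2,1,0} = 3
G(12) = mex{3,0,1} = 2
G(13) = mex{2,1,0} = 3
G(14) = mex{3,0,1} = 2
G(15) = mex{2,1,0} = 3
G(16) = mex{3,0,1} = 2

2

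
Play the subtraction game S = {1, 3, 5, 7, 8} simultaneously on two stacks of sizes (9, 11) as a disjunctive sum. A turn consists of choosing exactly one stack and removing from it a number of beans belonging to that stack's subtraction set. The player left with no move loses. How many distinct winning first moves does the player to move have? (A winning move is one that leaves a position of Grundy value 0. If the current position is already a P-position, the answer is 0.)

0

All stacks use S = {1, 3, 5, 7, 8}:
n :  0  1  2  3  4  5  6  7  8  9 10 11
G :  0  1  0  1  0  1  0  1  2  3  2  3
Stack A: G(9) = 3.
Stack B: G(11) = 3.
Combined Grundy value = 3 ⊕ 3 = 0.
A winning move leaves total XOR = 0, i.e. changes one component's Grundy value g to g ⊕ X where X is the current total.
Stack A: target g' = 3⊕0 = 3, but every legal move changes the Grundy value (mex property), so 0 moves.
Stack B: target g' = 3⊕0 = 3, but every legal move changes the Grundy value (mex property), so 0 moves.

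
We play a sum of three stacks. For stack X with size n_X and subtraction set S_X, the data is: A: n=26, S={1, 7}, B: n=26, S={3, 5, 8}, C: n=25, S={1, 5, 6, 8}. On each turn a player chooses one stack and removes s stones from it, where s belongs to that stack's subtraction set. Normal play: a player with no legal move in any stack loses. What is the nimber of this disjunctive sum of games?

0

Stack A, S = {1, 7}:
G(0) = 0
G(1) = mex{0} = 1
G(2) = mex{1} = 0
G(3) = mex{0} = 1
G(4) = mex{1} = 0
G(5) = mex{0} = 1
G(6) = mex{1} = 0
G(7) = mex{0,0} = 1
G(8) = mex{1,1} = 0
G(9) = mex{0,0} = 1
G(10) = mex{1,1} = 0
G(11) = mex{0,0} = 1
G(12) = mex{1,1} = 0
G(13) = mex{0,0} = 1
G(14) = mex{1,1} = 0
G(15) = mex{0,0} = 1
G(16) = mex{1,1} = 0
G(17) = mex{0,0} = 1
G(18) = mex{1,1} = 0
G(19) = mex{0,0} = 1
G(20) = mex{1,1} = 0
G(21) = mex{0,0} = 1
G(22) = mex{1,1} = 0
G(23) = mex{0,0} = 1
G(24) = mex{1,1} = 0
G(25) = mex{0,0} = 1
G(26) = mex{1,1} = 0
G_A(26) = 0.
Stack B, S = {3, 5, 8}:
G(0) = 0
G(1) = mex{} = 0
G(2) = mex{} = 0
G(3) = mex{0} = 1
G(4) = mex{0} = 1
G(5) = mex{0,0} = 1
G(6) = mex{1,0} = 2
G(7) = mex{1,0} = 2
G(8) = mex{1,1,0} = 2
G(9) = mex{2,1,0} = 3
G(10) = mex{2,1,0} = 3
G(11) = mex{2,2,1} = 0
G(12) = mex{3,2,1} = 0
G(13) = mex{3,2,1} = 0
G(14) = mex{0,3,2} = 1
G(15) = mex{0,3,2} = 1
G(16) = mex{0,0,2} = 1
G(17) = mex{1,0,3} = 2
G(18) = mex{1,0,3} = 2
G(19) = mex{1,1,0} = 2
G(20) = mex{2,1,0} = 3
G(21) = mex{2,1,0} = 3
G(22) = mex{2,2,1} = 0
G(23) = mex{3,2,1} = 0
G(24) = mex{3,2,1} = 0
G(25) = mex{0,3,2} = 1
G(26) = mex{0,3,2} = 1
G_B(26) = 1.
Stack C, S = {1, 5, 6, 8}:
G(0) = 0
G(1) = mex{0} = 1
G(2) = mex{1} = 0
G(3) = mex{0} = 1
G(4) = mex{1} = 0
G(5) = mex{0,0} = 1
G(6) = mex{1,1,0} = 2
G(7) = mex{2,0,1} = 3
G(8) = mex{3,1,0,0} = 2
G(9) = mex{2,0,1,1} = 3
G(10) = mex{3,1,0,0} = 2
G(11) = mex{2,2,1,1} = 0
G(12) = mex{0,3,2,0} = 1
G(13) = mex{1,2,3,1} = 0
G(14) = mex{0,3,2,2} = 1
G(15) = mex{1,2,3,3} = 0
G(16) = mex{0,0,2,2} = 1
G(17) = mex{1,1,0,3} = 2
G(18) = mex{2,0,1,2} = 3
G(19) = mex{3,1,0,0} = 2
G(20) = mex{2,0,1,1} = 3
G(21) = mex{3,1,0,0} = 2
G(22) = mex{2,2,1,1} = 0
G(23) = mex{0,3,2,0} = 1
G(24) = mex{1,2,3,1} = 0
G(25) = mex{0,3,2,2} = 1
G_C(25) = 1.
Combined Grundy value = 0 ⊕ 1 ⊕ 1 = 0.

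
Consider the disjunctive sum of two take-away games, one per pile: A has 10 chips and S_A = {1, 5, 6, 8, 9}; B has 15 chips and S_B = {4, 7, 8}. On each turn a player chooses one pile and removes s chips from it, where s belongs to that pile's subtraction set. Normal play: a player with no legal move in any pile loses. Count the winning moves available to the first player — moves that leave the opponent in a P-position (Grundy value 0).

Pile A, S = {1, 5, 6, 8, 9}:
G(0) = 0
G(1) = mex{0} = 1
G(2) = mex{1} = 0
G(3) = mex{0} = 1
G(4) = mex{1} = 0
G(5) = mex{0,0} = 1
G(6) = mex{1,1,0} = 2
G(7) = mex{2,0,1} = 3
G(8) = mex{3,1,0,0} = 2
G(9) = mex{2,0,1,1,0} = 3
G(10) = mex{3,1,0,0,1} = 2
G_A(10) = 2.
Pile B, S = {4, 7, 8}:
G(0) = 0
G(1) = mex{} = 0
G(2) = mex{} = 0
G(3) = mex{} = 0
G(4) = mex{0} = 1
G(5) = mex{0} = 1
G(6) = mex{0} = 1
G(7) = mex{0,0} = 1
G(8) = mex{1,0,0} = 2
G(9) = mex{1,0,0} = 2
G(10) = mex{1,0,0} = 2
G(11) = mex{1,1,0} = 2
G(12) = mex{2,1,1} = 0
G(13) = mex{2,1,1} = 0
G(14) = mex{2,1,1} = 0
G(15) = mex{2,2,1} = 0
G_B(15) = 0.
Combined Grundy value = 2 ⊕ 0 = 2.
A winning move leaves total XOR = 0, i.e. changes one component's Grundy value g to g ⊕ X where X is the current total.
Pile A: need g' = 2⊕2 = 0. Options: 10−1→G=3, 10−5→G=1, 10−6→G=0, 10−8→G=0, 10−9→G=1. Hits: 2.
Pile B: need g' = 0⊕2 = 2. Options: 15−4→G=2, 15−7→G=2, 15−8→G=1. Hits: 2.

4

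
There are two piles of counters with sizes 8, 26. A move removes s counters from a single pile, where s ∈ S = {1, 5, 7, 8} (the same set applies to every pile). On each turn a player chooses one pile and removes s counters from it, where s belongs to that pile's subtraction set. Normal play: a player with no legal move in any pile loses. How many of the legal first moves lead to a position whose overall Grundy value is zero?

1

All piles use S = {1, 5, 7, 8}:
G(0) = 0
G(1) = mex{0} = 1
G(2) = mex{1} = 0
G(3) = mex{0} = 1
G(4) = mex{1} = 0
G(5) = mex{0,0} = 1
G(6) = mex{1,1} = 0
G(7) = mex{0,0,0} = 1
G(8) = mex{1,1,1,0} = 2
G(9) = mex{2,0,0,1} = 3
G(10) = mex{3,1,1,0} = 2
G(11) = mex{2,0,0,1} = 3
G(12) = mex{3,1,1,0} = 2
G(13) = mex{2,2,0,1} = 3
G(14) = mex{3,3,1,0} = 2
G(15) = mex{2,2,2,1} = 0
G(16) = mex{0,3,3,2} = 1
G(17) = mex{1,2,2,3} = 0
G(18) = mex{0,3,3,2} = 1
G(19) = mex{1,2,2,3} = 0
G(20) = mex{0,0,3,2} = 1
G(21) = mex{1,1,2,3} = 0
G(22) = mex{0,0,0,2} = 1
G(23) = mex{1,1,1,0} = 2
G(24) = mex{2,0,0,1} = 3
G(25) = mex{3,1,1,0} = 2
G(26) = mex{2,0,0,1} = 3
Pile A: G(8) = 2.
Pile B: G(26) = 3.
Combined Grundy value = 2 ⊕ 3 = 1.
A winning move leaves total XOR = 0, i.e. changes one component's Grundy value g to g ⊕ X where X is the current total.
Pile A: need g' = 2⊕1 = 3. Options: 8−1→G=1, 8−5→G=1, 8−7→G=1, 8−8→G=0. Hits: 0.
Pile B: need g' = 3⊕1 = 2. Options: 26−1→G=2, 26−5→G=0, 26−7→G=0, 26−8→G=1. Hits: 1.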